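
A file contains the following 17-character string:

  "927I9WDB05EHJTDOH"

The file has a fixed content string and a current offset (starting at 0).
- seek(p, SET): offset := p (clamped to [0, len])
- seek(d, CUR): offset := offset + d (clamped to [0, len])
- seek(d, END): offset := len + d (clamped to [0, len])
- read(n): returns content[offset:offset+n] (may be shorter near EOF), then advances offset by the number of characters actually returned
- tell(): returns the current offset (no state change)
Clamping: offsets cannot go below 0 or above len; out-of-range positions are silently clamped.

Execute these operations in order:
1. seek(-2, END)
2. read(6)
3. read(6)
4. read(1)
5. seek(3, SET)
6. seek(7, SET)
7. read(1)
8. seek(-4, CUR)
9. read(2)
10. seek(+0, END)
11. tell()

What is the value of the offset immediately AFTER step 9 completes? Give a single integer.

After 1 (seek(-2, END)): offset=15
After 2 (read(6)): returned 'OH', offset=17
After 3 (read(6)): returned '', offset=17
After 4 (read(1)): returned '', offset=17
After 5 (seek(3, SET)): offset=3
After 6 (seek(7, SET)): offset=7
After 7 (read(1)): returned 'B', offset=8
After 8 (seek(-4, CUR)): offset=4
After 9 (read(2)): returned '9W', offset=6

Answer: 6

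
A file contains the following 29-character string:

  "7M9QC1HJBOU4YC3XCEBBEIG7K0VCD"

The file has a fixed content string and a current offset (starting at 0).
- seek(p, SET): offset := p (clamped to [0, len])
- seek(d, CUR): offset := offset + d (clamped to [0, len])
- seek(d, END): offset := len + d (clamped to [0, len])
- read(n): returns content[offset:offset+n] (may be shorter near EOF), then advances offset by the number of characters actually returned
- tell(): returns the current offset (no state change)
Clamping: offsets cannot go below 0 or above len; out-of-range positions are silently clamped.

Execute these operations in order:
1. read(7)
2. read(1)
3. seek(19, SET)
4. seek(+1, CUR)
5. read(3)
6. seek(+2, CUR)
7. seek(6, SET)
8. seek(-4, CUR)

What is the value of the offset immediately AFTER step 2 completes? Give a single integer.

Answer: 8

Derivation:
After 1 (read(7)): returned '7M9QC1H', offset=7
After 2 (read(1)): returned 'J', offset=8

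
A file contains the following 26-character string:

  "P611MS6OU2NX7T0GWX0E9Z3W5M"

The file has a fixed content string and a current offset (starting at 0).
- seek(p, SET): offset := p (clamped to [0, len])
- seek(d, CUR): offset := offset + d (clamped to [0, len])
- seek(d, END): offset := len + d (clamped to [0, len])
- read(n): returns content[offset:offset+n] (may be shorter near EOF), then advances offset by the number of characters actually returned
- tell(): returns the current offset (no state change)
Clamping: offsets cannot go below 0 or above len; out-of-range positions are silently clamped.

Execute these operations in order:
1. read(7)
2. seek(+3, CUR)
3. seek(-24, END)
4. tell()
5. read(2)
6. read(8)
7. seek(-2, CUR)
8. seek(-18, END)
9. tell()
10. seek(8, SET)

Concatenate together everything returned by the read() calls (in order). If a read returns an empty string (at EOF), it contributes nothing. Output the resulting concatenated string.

Answer: P611MS611MS6OU2NX

Derivation:
After 1 (read(7)): returned 'P611MS6', offset=7
After 2 (seek(+3, CUR)): offset=10
After 3 (seek(-24, END)): offset=2
After 4 (tell()): offset=2
After 5 (read(2)): returned '11', offset=4
After 6 (read(8)): returned 'MS6OU2NX', offset=12
After 7 (seek(-2, CUR)): offset=10
After 8 (seek(-18, END)): offset=8
After 9 (tell()): offset=8
After 10 (seek(8, SET)): offset=8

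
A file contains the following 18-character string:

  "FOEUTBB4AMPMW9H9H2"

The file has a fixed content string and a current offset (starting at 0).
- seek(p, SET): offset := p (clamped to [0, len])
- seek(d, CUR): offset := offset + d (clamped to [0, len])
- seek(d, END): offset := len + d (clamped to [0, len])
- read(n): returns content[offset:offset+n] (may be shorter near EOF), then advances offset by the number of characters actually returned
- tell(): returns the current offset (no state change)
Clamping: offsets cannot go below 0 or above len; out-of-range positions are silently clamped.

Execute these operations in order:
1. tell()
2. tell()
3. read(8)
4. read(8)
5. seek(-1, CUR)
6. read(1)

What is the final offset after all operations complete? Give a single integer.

Answer: 16

Derivation:
After 1 (tell()): offset=0
After 2 (tell()): offset=0
After 3 (read(8)): returned 'FOEUTBB4', offset=8
After 4 (read(8)): returned 'AMPMW9H9', offset=16
After 5 (seek(-1, CUR)): offset=15
After 6 (read(1)): returned '9', offset=16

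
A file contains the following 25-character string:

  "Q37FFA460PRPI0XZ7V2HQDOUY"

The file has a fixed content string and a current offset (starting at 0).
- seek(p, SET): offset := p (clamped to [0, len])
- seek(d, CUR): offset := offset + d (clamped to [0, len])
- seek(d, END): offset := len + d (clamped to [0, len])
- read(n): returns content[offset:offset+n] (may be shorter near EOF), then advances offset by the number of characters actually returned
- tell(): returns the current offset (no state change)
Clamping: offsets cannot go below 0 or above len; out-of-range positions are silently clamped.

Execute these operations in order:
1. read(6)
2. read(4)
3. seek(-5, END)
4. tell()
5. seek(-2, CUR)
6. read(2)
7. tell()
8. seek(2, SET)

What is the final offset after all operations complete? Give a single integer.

After 1 (read(6)): returned 'Q37FFA', offset=6
After 2 (read(4)): returned '460P', offset=10
After 3 (seek(-5, END)): offset=20
After 4 (tell()): offset=20
After 5 (seek(-2, CUR)): offset=18
After 6 (read(2)): returned '2H', offset=20
After 7 (tell()): offset=20
After 8 (seek(2, SET)): offset=2

Answer: 2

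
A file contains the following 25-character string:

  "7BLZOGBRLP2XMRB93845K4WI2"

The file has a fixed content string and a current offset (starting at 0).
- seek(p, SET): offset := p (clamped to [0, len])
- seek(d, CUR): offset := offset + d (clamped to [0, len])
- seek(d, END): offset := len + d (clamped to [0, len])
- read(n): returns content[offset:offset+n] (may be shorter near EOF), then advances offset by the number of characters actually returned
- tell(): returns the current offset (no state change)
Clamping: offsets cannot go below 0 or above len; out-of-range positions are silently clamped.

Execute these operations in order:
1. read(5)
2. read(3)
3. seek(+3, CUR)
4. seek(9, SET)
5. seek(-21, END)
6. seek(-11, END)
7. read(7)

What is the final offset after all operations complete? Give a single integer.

Answer: 21

Derivation:
After 1 (read(5)): returned '7BLZO', offset=5
After 2 (read(3)): returned 'GBR', offset=8
After 3 (seek(+3, CUR)): offset=11
After 4 (seek(9, SET)): offset=9
After 5 (seek(-21, END)): offset=4
After 6 (seek(-11, END)): offset=14
After 7 (read(7)): returned 'B93845K', offset=21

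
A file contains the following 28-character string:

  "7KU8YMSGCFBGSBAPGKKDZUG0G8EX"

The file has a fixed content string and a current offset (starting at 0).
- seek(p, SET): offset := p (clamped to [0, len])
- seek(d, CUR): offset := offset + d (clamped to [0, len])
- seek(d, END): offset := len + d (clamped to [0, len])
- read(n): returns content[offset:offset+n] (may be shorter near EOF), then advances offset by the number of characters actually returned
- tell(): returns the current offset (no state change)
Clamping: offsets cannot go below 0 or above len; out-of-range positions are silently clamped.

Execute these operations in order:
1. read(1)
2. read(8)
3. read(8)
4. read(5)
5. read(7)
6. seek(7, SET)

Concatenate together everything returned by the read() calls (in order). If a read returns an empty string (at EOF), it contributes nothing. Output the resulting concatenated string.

Answer: 7KU8YMSGCFBGSBAPGKKDZUG0G8EX

Derivation:
After 1 (read(1)): returned '7', offset=1
After 2 (read(8)): returned 'KU8YMSGC', offset=9
After 3 (read(8)): returned 'FBGSBAPG', offset=17
After 4 (read(5)): returned 'KKDZU', offset=22
After 5 (read(7)): returned 'G0G8EX', offset=28
After 6 (seek(7, SET)): offset=7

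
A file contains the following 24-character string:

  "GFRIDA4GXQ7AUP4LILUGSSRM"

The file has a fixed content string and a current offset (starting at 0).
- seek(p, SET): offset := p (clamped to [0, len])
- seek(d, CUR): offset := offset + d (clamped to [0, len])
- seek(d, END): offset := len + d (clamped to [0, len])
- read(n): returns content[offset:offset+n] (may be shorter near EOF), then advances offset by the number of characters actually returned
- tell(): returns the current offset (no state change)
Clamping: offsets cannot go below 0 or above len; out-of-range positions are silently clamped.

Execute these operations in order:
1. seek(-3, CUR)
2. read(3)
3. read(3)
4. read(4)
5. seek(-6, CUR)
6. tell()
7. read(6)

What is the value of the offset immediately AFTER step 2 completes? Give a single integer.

After 1 (seek(-3, CUR)): offset=0
After 2 (read(3)): returned 'GFR', offset=3

Answer: 3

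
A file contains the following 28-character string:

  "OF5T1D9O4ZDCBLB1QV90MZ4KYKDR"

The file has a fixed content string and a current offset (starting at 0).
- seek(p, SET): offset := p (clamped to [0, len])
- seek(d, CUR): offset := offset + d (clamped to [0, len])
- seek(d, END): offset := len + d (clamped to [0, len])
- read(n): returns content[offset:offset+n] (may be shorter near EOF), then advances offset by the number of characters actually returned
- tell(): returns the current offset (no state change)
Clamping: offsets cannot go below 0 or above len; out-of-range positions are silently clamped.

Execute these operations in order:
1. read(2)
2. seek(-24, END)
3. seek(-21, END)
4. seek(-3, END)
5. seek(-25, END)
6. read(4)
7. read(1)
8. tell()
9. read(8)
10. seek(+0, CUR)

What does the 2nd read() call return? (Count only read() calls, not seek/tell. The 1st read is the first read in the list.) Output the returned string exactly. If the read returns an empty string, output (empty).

Answer: T1D9

Derivation:
After 1 (read(2)): returned 'OF', offset=2
After 2 (seek(-24, END)): offset=4
After 3 (seek(-21, END)): offset=7
After 4 (seek(-3, END)): offset=25
After 5 (seek(-25, END)): offset=3
After 6 (read(4)): returned 'T1D9', offset=7
After 7 (read(1)): returned 'O', offset=8
After 8 (tell()): offset=8
After 9 (read(8)): returned '4ZDCBLB1', offset=16
After 10 (seek(+0, CUR)): offset=16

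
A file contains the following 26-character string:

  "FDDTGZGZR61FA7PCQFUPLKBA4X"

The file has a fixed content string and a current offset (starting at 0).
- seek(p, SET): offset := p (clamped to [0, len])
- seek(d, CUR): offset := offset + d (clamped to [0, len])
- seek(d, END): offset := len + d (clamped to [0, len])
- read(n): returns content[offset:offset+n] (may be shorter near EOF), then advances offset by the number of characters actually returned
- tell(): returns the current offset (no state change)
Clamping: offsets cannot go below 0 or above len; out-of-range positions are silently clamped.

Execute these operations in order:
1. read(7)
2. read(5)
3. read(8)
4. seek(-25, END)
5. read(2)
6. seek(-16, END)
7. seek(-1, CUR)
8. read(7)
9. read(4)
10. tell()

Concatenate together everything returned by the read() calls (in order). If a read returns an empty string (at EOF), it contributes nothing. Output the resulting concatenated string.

Answer: FDDTGZGZR61FA7PCQFUPDD61FA7PCQFUP

Derivation:
After 1 (read(7)): returned 'FDDTGZG', offset=7
After 2 (read(5)): returned 'ZR61F', offset=12
After 3 (read(8)): returned 'A7PCQFUP', offset=20
After 4 (seek(-25, END)): offset=1
After 5 (read(2)): returned 'DD', offset=3
After 6 (seek(-16, END)): offset=10
After 7 (seek(-1, CUR)): offset=9
After 8 (read(7)): returned '61FA7PC', offset=16
After 9 (read(4)): returned 'QFUP', offset=20
After 10 (tell()): offset=20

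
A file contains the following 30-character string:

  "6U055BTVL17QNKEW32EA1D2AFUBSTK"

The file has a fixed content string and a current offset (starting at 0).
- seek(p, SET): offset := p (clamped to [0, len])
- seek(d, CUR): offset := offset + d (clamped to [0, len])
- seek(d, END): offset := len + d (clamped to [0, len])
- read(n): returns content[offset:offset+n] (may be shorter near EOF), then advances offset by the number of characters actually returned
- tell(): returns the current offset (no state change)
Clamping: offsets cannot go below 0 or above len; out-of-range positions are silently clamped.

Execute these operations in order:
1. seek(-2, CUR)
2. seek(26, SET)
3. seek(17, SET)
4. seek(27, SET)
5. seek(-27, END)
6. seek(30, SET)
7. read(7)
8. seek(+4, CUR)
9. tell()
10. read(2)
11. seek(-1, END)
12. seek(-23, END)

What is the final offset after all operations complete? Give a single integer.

Answer: 7

Derivation:
After 1 (seek(-2, CUR)): offset=0
After 2 (seek(26, SET)): offset=26
After 3 (seek(17, SET)): offset=17
After 4 (seek(27, SET)): offset=27
After 5 (seek(-27, END)): offset=3
After 6 (seek(30, SET)): offset=30
After 7 (read(7)): returned '', offset=30
After 8 (seek(+4, CUR)): offset=30
After 9 (tell()): offset=30
After 10 (read(2)): returned '', offset=30
After 11 (seek(-1, END)): offset=29
After 12 (seek(-23, END)): offset=7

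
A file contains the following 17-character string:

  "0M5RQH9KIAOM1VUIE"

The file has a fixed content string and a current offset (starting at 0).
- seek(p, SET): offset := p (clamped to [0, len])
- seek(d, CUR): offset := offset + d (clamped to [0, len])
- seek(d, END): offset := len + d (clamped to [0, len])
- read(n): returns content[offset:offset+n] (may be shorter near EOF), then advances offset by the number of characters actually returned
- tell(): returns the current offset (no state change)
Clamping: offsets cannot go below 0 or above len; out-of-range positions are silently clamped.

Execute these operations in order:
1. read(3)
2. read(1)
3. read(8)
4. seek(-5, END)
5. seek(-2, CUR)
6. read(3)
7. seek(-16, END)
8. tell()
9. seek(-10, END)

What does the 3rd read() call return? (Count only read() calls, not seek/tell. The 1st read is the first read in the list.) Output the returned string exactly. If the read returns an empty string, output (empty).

Answer: QH9KIAOM

Derivation:
After 1 (read(3)): returned '0M5', offset=3
After 2 (read(1)): returned 'R', offset=4
After 3 (read(8)): returned 'QH9KIAOM', offset=12
After 4 (seek(-5, END)): offset=12
After 5 (seek(-2, CUR)): offset=10
After 6 (read(3)): returned 'OM1', offset=13
After 7 (seek(-16, END)): offset=1
After 8 (tell()): offset=1
After 9 (seek(-10, END)): offset=7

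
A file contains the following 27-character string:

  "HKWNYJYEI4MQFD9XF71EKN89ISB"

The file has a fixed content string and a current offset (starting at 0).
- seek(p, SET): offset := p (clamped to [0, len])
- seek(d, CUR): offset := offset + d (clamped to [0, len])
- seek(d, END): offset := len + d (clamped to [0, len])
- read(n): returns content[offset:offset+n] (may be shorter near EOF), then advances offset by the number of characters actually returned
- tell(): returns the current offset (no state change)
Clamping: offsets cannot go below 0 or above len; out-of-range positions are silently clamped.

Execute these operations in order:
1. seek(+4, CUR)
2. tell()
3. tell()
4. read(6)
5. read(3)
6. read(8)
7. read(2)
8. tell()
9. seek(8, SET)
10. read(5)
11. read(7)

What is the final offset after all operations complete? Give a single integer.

Answer: 20

Derivation:
After 1 (seek(+4, CUR)): offset=4
After 2 (tell()): offset=4
After 3 (tell()): offset=4
After 4 (read(6)): returned 'YJYEI4', offset=10
After 5 (read(3)): returned 'MQF', offset=13
After 6 (read(8)): returned 'D9XF71EK', offset=21
After 7 (read(2)): returned 'N8', offset=23
After 8 (tell()): offset=23
After 9 (seek(8, SET)): offset=8
After 10 (read(5)): returned 'I4MQF', offset=13
After 11 (read(7)): returned 'D9XF71E', offset=20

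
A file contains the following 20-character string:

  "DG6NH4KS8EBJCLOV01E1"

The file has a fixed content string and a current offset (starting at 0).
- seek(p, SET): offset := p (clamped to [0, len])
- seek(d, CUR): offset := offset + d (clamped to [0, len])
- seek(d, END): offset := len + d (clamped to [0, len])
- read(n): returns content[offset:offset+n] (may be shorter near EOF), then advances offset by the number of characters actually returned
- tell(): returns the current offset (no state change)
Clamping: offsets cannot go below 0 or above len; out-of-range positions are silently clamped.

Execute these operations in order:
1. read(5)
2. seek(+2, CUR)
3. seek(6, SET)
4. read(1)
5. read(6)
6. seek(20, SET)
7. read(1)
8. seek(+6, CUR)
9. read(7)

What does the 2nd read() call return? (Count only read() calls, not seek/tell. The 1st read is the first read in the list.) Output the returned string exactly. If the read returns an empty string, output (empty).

After 1 (read(5)): returned 'DG6NH', offset=5
After 2 (seek(+2, CUR)): offset=7
After 3 (seek(6, SET)): offset=6
After 4 (read(1)): returned 'K', offset=7
After 5 (read(6)): returned 'S8EBJC', offset=13
After 6 (seek(20, SET)): offset=20
After 7 (read(1)): returned '', offset=20
After 8 (seek(+6, CUR)): offset=20
After 9 (read(7)): returned '', offset=20

Answer: K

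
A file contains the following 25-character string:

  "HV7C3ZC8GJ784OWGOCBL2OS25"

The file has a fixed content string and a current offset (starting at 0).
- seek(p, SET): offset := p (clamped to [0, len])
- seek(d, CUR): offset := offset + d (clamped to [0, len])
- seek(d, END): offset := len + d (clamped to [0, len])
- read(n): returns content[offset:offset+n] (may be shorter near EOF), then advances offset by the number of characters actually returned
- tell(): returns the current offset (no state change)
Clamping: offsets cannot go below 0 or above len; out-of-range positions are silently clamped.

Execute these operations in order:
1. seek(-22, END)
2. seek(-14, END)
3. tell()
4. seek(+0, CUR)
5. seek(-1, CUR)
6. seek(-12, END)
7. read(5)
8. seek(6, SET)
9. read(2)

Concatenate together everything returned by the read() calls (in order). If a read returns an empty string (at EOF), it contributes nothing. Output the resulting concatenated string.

After 1 (seek(-22, END)): offset=3
After 2 (seek(-14, END)): offset=11
After 3 (tell()): offset=11
After 4 (seek(+0, CUR)): offset=11
After 5 (seek(-1, CUR)): offset=10
After 6 (seek(-12, END)): offset=13
After 7 (read(5)): returned 'OWGOC', offset=18
After 8 (seek(6, SET)): offset=6
After 9 (read(2)): returned 'C8', offset=8

Answer: OWGOCC8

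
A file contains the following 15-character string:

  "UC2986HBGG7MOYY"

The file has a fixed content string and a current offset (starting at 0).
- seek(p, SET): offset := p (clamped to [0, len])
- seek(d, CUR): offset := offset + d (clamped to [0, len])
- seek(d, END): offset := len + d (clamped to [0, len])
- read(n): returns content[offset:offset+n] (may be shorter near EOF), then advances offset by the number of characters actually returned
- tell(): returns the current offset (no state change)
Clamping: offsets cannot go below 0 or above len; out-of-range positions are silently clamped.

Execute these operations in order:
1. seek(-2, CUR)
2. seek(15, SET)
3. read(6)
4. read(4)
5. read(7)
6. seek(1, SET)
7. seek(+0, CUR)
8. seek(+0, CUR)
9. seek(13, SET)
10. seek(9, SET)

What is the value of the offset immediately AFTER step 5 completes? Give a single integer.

Answer: 15

Derivation:
After 1 (seek(-2, CUR)): offset=0
After 2 (seek(15, SET)): offset=15
After 3 (read(6)): returned '', offset=15
After 4 (read(4)): returned '', offset=15
After 5 (read(7)): returned '', offset=15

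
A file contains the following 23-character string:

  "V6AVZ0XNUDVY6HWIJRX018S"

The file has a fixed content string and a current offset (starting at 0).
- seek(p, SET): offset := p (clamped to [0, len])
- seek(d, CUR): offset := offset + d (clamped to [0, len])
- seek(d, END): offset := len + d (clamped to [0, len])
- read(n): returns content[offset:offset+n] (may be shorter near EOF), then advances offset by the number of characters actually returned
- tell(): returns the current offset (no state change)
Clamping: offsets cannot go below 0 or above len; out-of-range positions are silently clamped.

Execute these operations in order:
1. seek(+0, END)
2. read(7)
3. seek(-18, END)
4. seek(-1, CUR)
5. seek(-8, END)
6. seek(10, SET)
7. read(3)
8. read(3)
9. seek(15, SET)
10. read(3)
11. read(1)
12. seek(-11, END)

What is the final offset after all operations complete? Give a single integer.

After 1 (seek(+0, END)): offset=23
After 2 (read(7)): returned '', offset=23
After 3 (seek(-18, END)): offset=5
After 4 (seek(-1, CUR)): offset=4
After 5 (seek(-8, END)): offset=15
After 6 (seek(10, SET)): offset=10
After 7 (read(3)): returned 'VY6', offset=13
After 8 (read(3)): returned 'HWI', offset=16
After 9 (seek(15, SET)): offset=15
After 10 (read(3)): returned 'IJR', offset=18
After 11 (read(1)): returned 'X', offset=19
After 12 (seek(-11, END)): offset=12

Answer: 12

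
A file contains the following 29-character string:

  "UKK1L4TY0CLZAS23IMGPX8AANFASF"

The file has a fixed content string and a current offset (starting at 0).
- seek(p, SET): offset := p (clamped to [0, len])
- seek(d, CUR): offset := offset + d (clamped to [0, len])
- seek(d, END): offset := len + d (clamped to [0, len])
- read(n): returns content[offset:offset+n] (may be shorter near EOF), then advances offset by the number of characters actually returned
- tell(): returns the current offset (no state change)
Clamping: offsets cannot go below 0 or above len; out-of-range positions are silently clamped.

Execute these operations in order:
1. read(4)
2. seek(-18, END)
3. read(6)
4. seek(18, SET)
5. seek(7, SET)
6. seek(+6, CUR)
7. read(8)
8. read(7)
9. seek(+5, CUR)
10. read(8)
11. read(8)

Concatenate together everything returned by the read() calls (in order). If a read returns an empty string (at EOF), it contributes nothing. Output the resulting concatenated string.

Answer: UKK1ZAS23IS23IMGPX8AANFAS

Derivation:
After 1 (read(4)): returned 'UKK1', offset=4
After 2 (seek(-18, END)): offset=11
After 3 (read(6)): returned 'ZAS23I', offset=17
After 4 (seek(18, SET)): offset=18
After 5 (seek(7, SET)): offset=7
After 6 (seek(+6, CUR)): offset=13
After 7 (read(8)): returned 'S23IMGPX', offset=21
After 8 (read(7)): returned '8AANFAS', offset=28
After 9 (seek(+5, CUR)): offset=29
After 10 (read(8)): returned '', offset=29
After 11 (read(8)): returned '', offset=29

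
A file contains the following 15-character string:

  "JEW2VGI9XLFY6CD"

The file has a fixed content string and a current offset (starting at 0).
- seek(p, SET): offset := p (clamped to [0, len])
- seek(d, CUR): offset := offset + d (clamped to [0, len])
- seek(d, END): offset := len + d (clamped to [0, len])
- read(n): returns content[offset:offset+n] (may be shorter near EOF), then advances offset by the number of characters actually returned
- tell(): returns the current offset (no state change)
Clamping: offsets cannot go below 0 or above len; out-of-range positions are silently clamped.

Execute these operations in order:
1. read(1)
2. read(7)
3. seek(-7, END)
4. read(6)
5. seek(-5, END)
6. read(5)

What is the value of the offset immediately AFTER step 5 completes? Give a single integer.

Answer: 10

Derivation:
After 1 (read(1)): returned 'J', offset=1
After 2 (read(7)): returned 'EW2VGI9', offset=8
After 3 (seek(-7, END)): offset=8
After 4 (read(6)): returned 'XLFY6C', offset=14
After 5 (seek(-5, END)): offset=10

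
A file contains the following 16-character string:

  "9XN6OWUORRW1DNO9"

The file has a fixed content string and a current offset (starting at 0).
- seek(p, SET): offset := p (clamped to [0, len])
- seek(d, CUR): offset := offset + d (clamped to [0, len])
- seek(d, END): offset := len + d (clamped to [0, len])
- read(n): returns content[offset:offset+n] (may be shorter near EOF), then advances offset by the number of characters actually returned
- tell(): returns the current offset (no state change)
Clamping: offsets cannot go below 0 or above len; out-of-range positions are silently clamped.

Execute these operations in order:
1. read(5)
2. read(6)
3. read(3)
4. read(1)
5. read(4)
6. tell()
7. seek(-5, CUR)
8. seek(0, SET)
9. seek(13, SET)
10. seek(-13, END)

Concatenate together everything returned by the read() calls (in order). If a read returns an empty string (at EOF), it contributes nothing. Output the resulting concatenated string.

Answer: 9XN6OWUORRW1DNO9

Derivation:
After 1 (read(5)): returned '9XN6O', offset=5
After 2 (read(6)): returned 'WUORRW', offset=11
After 3 (read(3)): returned '1DN', offset=14
After 4 (read(1)): returned 'O', offset=15
After 5 (read(4)): returned '9', offset=16
After 6 (tell()): offset=16
After 7 (seek(-5, CUR)): offset=11
After 8 (seek(0, SET)): offset=0
After 9 (seek(13, SET)): offset=13
After 10 (seek(-13, END)): offset=3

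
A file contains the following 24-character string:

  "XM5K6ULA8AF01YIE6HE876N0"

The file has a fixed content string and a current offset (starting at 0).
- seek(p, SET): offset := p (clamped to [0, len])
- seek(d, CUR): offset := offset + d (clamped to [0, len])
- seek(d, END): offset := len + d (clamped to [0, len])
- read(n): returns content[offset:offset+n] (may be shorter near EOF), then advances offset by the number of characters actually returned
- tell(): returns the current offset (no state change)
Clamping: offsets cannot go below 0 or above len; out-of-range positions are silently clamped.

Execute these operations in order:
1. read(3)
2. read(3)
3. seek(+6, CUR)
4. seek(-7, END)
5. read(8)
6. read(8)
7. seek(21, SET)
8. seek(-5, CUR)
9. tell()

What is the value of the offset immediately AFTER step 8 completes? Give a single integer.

Answer: 16

Derivation:
After 1 (read(3)): returned 'XM5', offset=3
After 2 (read(3)): returned 'K6U', offset=6
After 3 (seek(+6, CUR)): offset=12
After 4 (seek(-7, END)): offset=17
After 5 (read(8)): returned 'HE876N0', offset=24
After 6 (read(8)): returned '', offset=24
After 7 (seek(21, SET)): offset=21
After 8 (seek(-5, CUR)): offset=16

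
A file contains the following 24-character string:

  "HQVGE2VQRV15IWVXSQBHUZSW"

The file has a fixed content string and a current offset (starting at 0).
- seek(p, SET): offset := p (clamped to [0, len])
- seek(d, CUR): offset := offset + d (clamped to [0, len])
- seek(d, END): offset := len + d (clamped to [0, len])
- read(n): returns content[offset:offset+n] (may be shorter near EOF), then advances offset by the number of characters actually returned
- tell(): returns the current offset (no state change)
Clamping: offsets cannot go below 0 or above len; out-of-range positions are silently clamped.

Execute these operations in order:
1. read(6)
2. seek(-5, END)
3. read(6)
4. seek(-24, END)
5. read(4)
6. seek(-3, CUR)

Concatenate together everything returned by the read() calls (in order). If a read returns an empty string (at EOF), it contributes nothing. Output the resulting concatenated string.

After 1 (read(6)): returned 'HQVGE2', offset=6
After 2 (seek(-5, END)): offset=19
After 3 (read(6)): returned 'HUZSW', offset=24
After 4 (seek(-24, END)): offset=0
After 5 (read(4)): returned 'HQVG', offset=4
After 6 (seek(-3, CUR)): offset=1

Answer: HQVGE2HUZSWHQVG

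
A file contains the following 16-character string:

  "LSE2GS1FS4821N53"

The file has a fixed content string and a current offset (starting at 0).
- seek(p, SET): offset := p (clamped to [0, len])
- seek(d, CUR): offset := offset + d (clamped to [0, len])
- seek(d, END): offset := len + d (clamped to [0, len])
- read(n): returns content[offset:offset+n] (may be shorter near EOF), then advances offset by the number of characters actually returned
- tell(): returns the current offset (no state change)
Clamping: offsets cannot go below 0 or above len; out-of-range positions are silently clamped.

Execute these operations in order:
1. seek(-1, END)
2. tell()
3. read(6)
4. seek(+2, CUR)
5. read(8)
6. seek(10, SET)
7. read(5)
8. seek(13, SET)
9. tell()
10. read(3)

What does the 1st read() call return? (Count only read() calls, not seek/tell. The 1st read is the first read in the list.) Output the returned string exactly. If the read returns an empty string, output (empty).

Answer: 3

Derivation:
After 1 (seek(-1, END)): offset=15
After 2 (tell()): offset=15
After 3 (read(6)): returned '3', offset=16
After 4 (seek(+2, CUR)): offset=16
After 5 (read(8)): returned '', offset=16
After 6 (seek(10, SET)): offset=10
After 7 (read(5)): returned '821N5', offset=15
After 8 (seek(13, SET)): offset=13
After 9 (tell()): offset=13
After 10 (read(3)): returned 'N53', offset=16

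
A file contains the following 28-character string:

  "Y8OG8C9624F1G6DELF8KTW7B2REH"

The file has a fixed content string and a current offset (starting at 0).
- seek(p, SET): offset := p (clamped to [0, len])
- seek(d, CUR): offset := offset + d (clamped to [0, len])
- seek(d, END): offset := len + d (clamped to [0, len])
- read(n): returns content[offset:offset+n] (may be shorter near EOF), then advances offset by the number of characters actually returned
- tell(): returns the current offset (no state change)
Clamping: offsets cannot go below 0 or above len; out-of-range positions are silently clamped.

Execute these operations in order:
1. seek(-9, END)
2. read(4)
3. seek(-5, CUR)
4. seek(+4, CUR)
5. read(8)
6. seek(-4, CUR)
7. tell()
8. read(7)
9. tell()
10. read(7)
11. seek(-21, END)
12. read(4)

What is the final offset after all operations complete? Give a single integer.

Answer: 11

Derivation:
After 1 (seek(-9, END)): offset=19
After 2 (read(4)): returned 'KTW7', offset=23
After 3 (seek(-5, CUR)): offset=18
After 4 (seek(+4, CUR)): offset=22
After 5 (read(8)): returned '7B2REH', offset=28
After 6 (seek(-4, CUR)): offset=24
After 7 (tell()): offset=24
After 8 (read(7)): returned '2REH', offset=28
After 9 (tell()): offset=28
After 10 (read(7)): returned '', offset=28
After 11 (seek(-21, END)): offset=7
After 12 (read(4)): returned '624F', offset=11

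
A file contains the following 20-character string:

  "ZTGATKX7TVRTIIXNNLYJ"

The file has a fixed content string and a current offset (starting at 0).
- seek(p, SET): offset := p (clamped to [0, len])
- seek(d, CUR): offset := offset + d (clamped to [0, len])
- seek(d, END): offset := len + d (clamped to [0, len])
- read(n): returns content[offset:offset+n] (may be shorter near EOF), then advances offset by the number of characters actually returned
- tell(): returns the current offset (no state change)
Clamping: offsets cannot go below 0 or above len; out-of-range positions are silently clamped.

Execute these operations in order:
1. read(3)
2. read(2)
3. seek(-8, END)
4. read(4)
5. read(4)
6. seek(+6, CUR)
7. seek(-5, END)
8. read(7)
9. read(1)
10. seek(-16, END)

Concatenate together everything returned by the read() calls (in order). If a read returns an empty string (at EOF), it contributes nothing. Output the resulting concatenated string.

Answer: ZTGATIIXNNLYJNNLYJ

Derivation:
After 1 (read(3)): returned 'ZTG', offset=3
After 2 (read(2)): returned 'AT', offset=5
After 3 (seek(-8, END)): offset=12
After 4 (read(4)): returned 'IIXN', offset=16
After 5 (read(4)): returned 'NLYJ', offset=20
After 6 (seek(+6, CUR)): offset=20
After 7 (seek(-5, END)): offset=15
After 8 (read(7)): returned 'NNLYJ', offset=20
After 9 (read(1)): returned '', offset=20
After 10 (seek(-16, END)): offset=4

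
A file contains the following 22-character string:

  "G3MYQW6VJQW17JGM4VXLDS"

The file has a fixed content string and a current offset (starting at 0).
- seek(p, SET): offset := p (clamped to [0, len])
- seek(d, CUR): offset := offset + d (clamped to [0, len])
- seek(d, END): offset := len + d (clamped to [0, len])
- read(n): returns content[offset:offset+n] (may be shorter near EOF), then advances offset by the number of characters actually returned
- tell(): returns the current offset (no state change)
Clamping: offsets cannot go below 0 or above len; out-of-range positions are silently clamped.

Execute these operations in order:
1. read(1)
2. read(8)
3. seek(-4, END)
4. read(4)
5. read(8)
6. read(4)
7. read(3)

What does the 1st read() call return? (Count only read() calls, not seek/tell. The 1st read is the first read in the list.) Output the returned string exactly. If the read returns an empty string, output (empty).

After 1 (read(1)): returned 'G', offset=1
After 2 (read(8)): returned '3MYQW6VJ', offset=9
After 3 (seek(-4, END)): offset=18
After 4 (read(4)): returned 'XLDS', offset=22
After 5 (read(8)): returned '', offset=22
After 6 (read(4)): returned '', offset=22
After 7 (read(3)): returned '', offset=22

Answer: G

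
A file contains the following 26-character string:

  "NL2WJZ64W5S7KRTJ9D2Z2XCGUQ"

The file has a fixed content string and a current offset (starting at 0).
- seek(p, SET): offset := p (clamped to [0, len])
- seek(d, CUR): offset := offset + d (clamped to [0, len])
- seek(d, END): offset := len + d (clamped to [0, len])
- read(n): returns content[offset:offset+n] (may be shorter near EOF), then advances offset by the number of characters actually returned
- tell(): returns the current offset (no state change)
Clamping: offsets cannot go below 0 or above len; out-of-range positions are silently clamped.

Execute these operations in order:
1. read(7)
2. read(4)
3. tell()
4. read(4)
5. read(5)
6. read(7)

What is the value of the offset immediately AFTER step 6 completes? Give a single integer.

After 1 (read(7)): returned 'NL2WJZ6', offset=7
After 2 (read(4)): returned '4W5S', offset=11
After 3 (tell()): offset=11
After 4 (read(4)): returned '7KRT', offset=15
After 5 (read(5)): returned 'J9D2Z', offset=20
After 6 (read(7)): returned '2XCGUQ', offset=26

Answer: 26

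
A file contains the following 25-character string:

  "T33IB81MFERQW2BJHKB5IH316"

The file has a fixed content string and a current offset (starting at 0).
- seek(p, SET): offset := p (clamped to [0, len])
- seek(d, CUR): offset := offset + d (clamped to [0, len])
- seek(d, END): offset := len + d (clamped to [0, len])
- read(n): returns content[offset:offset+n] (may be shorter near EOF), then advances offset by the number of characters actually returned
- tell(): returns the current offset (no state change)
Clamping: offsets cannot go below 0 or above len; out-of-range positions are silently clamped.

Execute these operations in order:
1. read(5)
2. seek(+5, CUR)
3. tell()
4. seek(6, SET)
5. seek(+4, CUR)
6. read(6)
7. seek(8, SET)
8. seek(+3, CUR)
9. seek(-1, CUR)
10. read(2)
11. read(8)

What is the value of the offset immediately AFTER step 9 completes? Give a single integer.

After 1 (read(5)): returned 'T33IB', offset=5
After 2 (seek(+5, CUR)): offset=10
After 3 (tell()): offset=10
After 4 (seek(6, SET)): offset=6
After 5 (seek(+4, CUR)): offset=10
After 6 (read(6)): returned 'RQW2BJ', offset=16
After 7 (seek(8, SET)): offset=8
After 8 (seek(+3, CUR)): offset=11
After 9 (seek(-1, CUR)): offset=10

Answer: 10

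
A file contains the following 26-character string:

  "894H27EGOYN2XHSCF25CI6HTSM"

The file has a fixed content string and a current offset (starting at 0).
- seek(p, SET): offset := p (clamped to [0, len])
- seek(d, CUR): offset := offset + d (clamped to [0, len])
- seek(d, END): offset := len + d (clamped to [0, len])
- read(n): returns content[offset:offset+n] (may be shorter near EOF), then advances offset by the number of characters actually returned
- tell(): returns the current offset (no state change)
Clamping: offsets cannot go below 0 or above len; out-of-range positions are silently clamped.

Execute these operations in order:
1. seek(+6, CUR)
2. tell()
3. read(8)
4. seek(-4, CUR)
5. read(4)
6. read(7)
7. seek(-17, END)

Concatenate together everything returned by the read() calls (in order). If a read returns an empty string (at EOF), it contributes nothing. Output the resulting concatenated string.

Answer: EGOYN2XHN2XHSCF25CI

Derivation:
After 1 (seek(+6, CUR)): offset=6
After 2 (tell()): offset=6
After 3 (read(8)): returned 'EGOYN2XH', offset=14
After 4 (seek(-4, CUR)): offset=10
After 5 (read(4)): returned 'N2XH', offset=14
After 6 (read(7)): returned 'SCF25CI', offset=21
After 7 (seek(-17, END)): offset=9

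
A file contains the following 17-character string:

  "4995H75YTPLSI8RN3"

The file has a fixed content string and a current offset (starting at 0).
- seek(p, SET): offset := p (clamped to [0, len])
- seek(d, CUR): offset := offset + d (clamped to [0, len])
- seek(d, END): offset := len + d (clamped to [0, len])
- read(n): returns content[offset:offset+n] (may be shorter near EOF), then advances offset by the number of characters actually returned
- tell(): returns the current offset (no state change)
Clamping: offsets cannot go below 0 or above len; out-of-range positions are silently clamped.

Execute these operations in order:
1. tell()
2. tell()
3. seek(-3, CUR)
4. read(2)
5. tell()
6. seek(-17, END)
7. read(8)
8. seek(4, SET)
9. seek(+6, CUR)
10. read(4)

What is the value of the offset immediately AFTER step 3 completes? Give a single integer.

Answer: 0

Derivation:
After 1 (tell()): offset=0
After 2 (tell()): offset=0
After 3 (seek(-3, CUR)): offset=0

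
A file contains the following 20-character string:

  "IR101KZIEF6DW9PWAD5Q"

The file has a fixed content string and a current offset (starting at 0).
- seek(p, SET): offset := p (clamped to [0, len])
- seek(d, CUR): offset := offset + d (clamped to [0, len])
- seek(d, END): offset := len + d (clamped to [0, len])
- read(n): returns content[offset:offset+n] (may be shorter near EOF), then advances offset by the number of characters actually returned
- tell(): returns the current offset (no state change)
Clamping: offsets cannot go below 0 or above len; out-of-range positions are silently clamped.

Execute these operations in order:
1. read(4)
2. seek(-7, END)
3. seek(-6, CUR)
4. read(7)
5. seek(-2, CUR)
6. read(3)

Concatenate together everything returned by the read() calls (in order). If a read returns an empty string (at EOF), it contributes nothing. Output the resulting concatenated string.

After 1 (read(4)): returned 'IR10', offset=4
After 2 (seek(-7, END)): offset=13
After 3 (seek(-6, CUR)): offset=7
After 4 (read(7)): returned 'IEF6DW9', offset=14
After 5 (seek(-2, CUR)): offset=12
After 6 (read(3)): returned 'W9P', offset=15

Answer: IR10IEF6DW9W9P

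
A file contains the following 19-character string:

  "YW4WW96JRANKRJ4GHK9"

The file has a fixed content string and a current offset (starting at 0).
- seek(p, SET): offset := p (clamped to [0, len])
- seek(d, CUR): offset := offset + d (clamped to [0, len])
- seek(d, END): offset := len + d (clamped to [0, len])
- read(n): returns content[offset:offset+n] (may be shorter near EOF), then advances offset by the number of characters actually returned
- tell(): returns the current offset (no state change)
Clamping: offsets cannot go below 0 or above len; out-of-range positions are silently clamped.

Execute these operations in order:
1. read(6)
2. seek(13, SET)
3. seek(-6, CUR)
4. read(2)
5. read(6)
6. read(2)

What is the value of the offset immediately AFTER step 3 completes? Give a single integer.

Answer: 7

Derivation:
After 1 (read(6)): returned 'YW4WW9', offset=6
After 2 (seek(13, SET)): offset=13
After 3 (seek(-6, CUR)): offset=7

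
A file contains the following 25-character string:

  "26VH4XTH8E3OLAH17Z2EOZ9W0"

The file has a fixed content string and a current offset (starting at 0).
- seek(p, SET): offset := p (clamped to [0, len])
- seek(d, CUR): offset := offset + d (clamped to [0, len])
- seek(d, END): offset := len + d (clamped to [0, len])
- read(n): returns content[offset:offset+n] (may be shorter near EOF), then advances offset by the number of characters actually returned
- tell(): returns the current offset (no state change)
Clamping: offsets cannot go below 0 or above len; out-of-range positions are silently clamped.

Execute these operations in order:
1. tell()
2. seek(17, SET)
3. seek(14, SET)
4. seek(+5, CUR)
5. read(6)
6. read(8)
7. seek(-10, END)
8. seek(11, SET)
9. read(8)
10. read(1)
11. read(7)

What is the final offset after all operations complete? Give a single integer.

After 1 (tell()): offset=0
After 2 (seek(17, SET)): offset=17
After 3 (seek(14, SET)): offset=14
After 4 (seek(+5, CUR)): offset=19
After 5 (read(6)): returned 'EOZ9W0', offset=25
After 6 (read(8)): returned '', offset=25
After 7 (seek(-10, END)): offset=15
After 8 (seek(11, SET)): offset=11
After 9 (read(8)): returned 'OLAH17Z2', offset=19
After 10 (read(1)): returned 'E', offset=20
After 11 (read(7)): returned 'OZ9W0', offset=25

Answer: 25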